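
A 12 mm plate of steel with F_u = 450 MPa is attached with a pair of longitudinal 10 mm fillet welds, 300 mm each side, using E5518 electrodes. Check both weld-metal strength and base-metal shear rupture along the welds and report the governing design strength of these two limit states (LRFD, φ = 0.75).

φR_n ≈ 1050 kN (weld metal governs)

E55XX → F_EXX = 550 MPa.
t_e = 0.707 × 10 = 7.07 mm; L = 600 mm.
Weld metal: φR_n = 0.75 × 0.6 × 550 × 7.07 × 600 × 10⁻³ = 1050 kN.
Base metal (shear rupture): φR_n = 0.75 × 0.6 × 450 × 12 × 600 × 10⁻³ = 1458 kN.
Governing: weld metal.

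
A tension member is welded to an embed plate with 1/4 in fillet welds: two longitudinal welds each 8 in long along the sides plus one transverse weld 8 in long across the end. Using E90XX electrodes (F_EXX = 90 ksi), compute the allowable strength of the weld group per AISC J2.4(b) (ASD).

R_n/Ω ≈ 122 kips

t_e = 0.707 × 0.25 = 0.1767 in.
R_nwl = 0.6 × 90 × 0.1767 × 16 = 152.7 kips (longitudinal, 2 welds).
R_nwt = 0.6 × 90 × 0.1767 × 8 = 76.36 kips (transverse, base value).
(i) R_nwl + R_nwt = 229.1 kips; (ii) 0.85 R_nwl + 1.5 R_nwt = 244.3 kips.
R_n = max = 244.3 kips [governs: (ii)]; R_n/Ω = 122.2 kips.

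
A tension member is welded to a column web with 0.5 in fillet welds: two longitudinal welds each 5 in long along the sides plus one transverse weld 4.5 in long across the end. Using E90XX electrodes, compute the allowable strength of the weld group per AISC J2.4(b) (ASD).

E90XX → F_EXX = 90 ksi.
t_e = 0.707 × 0.5 = 0.3535 in.
R_nwl = 0.6 × 90 × 0.3535 × 10 = 190.9 kips (longitudinal, 2 welds).
R_nwt = 0.6 × 90 × 0.3535 × 4.5 = 85.9 kips (transverse, base value).
(i) R_nwl + R_nwt = 276.8 kips; (ii) 0.85 R_nwl + 1.5 R_nwt = 291.1 kips.
R_n = max = 291.1 kips [governs: (ii)]; R_n/Ω = 145.6 kips.

R_n/Ω ≈ 146 kips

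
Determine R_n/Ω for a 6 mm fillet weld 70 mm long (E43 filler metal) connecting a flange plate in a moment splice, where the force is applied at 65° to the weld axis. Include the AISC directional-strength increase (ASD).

E43XX → F_EXX = 430 MPa.
t_e = 0.707 × 6 = 4.242 mm; A_we = 4.242 × 70 = 296.9 mm².
Directional factor: 1.0 + 0.5 sin^1.5(65°) = 1.431.
F_nw = 0.6 × 430 × 1.431 = 369.3 MPa.
R_n/Ω = (369.3 × 296.9) / 2.0 × 10⁻³ = 54.83 kN.

R_n/Ω ≈ 54.8 kN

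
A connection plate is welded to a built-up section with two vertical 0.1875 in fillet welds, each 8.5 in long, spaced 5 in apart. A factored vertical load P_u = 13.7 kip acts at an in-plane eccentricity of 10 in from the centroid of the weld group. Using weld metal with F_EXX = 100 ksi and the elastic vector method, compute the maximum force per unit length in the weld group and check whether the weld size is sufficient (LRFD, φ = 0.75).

Total weld length L_w = 17 in. Treat welds as unit-width lines.
Polar moment about centroid: J = 2[d³/12 + d(b/2)²] = 2[8.5³/12 + 8.5×2.5²] = 208.6 in³.
Direct shear f_v = P/L_w = 13.7 / 17 = 0.8059 kip/in (vertical).
Torsion M = P·e = 13.7 × 10 = 137 kip·in.
Critical point at (x, y) = (2.5, 4.25) from centroid. f_tx = M·y/J = 2.791 kip/in; f_ty = M·x/J = 1.642 kip/in.
Resultant f_max = √[f_tx² + (f_v + f_ty)²] = √[2.791² + (0.8059 + 1.642)²] = 3.712 kip/in.
Capacity per unit length: φr_n = 0.75 × 0.6 × 100 × (0.707 × 0.1875) = 5.965 kip/in.
3.712 ≤ 5.965 → adequate.

f_max ≈ 3.71 kip/in; adequate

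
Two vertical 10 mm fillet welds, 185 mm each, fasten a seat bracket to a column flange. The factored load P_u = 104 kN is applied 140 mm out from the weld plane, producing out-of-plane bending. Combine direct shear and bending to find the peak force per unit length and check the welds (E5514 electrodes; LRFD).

f_max ≈ 1310 N/mm; adequate

E55XX → F_EXX = 550 MPa.
L_w = 2 × 185 = 370 mm; section modulus (unit throat) S = 2 × L²/6 = 11410 mm².
Direct shear f_v = P/L_w = 104×10³/370 = 281.1 N/mm.
Moment M = P × e = 104×10³ × 140 = 14560000 N·mm; bending f_b = M/S = 1276 N/mm.
f_max = √(f_v² + f_b²) = √(281.1² + 1276²) = 1307 N/mm.
φr_n = 0.75 × 0.6 × 550 × (0.707 × 10) = 1750 N/mm → adequate.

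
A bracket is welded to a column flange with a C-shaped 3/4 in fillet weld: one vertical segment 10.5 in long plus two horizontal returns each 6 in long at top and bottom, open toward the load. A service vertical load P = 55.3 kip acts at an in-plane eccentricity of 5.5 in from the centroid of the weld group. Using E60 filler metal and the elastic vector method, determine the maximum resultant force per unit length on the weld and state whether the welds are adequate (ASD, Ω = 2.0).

f_max ≈ 5.94 kip/in; adequate

E60XX → F_EXX = 60 ksi.
Total weld length L_w = 22.5 in. Treat welds as unit-width lines.
Centroid: x̄ = 2×6×3 / 22.5 = 1.6 in from the vertical weld.
Polar moment about centroid: J = I_x + I_y = [10.5³/12 + 2×6×5.25²] + [10.5×1.6² + 2(6³/12 + 6×1.4²)] = 513.6 in³.
Direct shear f_v = P/L_w = 55.3 / 22.5 = 2.458 kip/in (vertical).
Torsion M = P·e = 55.3 × 5.5 = 304.15 kip·in.
Critical point at (x, y) = (4.4, 5.25) from centroid. f_tx = M·y/J = 3.109 kip/in; f_ty = M·x/J = 2.606 kip/in.
Resultant f_max = √[f_tx² + (f_v + f_ty)²] = √[3.109² + (2.458 + 2.606)²] = 5.942 kip/in.
Capacity per unit length: r_n/Ω = (1/2.0) × 0.6 × 60 × (0.707 × 0.75) = 9.544 kip/in.
5.942 ≤ 9.544 → adequate.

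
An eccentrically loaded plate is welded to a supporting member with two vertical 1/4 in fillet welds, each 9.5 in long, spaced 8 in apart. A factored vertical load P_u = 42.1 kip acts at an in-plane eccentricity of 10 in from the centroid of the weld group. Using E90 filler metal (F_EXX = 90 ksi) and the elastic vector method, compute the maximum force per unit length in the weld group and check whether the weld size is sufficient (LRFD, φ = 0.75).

f_max ≈ 7.47 kip/in; NOT adequate

Total weld length L_w = 19 in. Treat welds as unit-width lines.
Polar moment about centroid: J = 2[d³/12 + d(b/2)²] = 2[9.5³/12 + 9.5×4²] = 446.9 in³.
Direct shear f_v = P/L_w = 42.1 / 19 = 2.216 kip/in (vertical).
Torsion M = P·e = 42.1 × 10 = 421 kip·in.
Critical point at (x, y) = (4, 4.75) from centroid. f_tx = M·y/J = 4.475 kip/in; f_ty = M·x/J = 3.768 kip/in.
Resultant f_max = √[f_tx² + (f_v + f_ty)²] = √[4.475² + (2.216 + 3.768)²] = 7.472 kip/in.
Capacity per unit length: φr_n = 0.75 × 0.6 × 90 × (0.707 × 0.25) = 7.158 kip/in.
7.472 > 7.158 → NOT adequate.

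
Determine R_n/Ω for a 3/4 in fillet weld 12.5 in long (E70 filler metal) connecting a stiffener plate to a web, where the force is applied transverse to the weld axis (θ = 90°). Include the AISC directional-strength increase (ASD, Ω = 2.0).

R_n/Ω ≈ 209 kip

E70XX → F_EXX = 70 ksi.
t_e = 0.707 × 0.75 = 0.5302 in; A_we = 0.5302 × 12.5 = 6.628 in².
Directional factor: 1.0 + 0.5 sin^1.5(90°) = 1.5.
F_nw = 0.6 × 70 × 1.5 = 63 ksi.
R_n/Ω = (63 × 6.628) / 2.0 = 208.8 kip.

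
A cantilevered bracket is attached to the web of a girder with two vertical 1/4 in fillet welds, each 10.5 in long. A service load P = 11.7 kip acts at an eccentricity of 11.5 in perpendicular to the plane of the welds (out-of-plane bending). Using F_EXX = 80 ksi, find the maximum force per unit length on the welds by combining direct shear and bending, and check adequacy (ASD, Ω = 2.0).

f_max ≈ 3.7 kip/in; adequate

L_w = 2 × 10.5 = 21 in; section modulus (unit throat) S = 2 × L²/6 = 36.75 in².
Direct shear f_v = P/L_w = 11.7/21 = 0.5571 kip/in.
Moment M = P × e = 11.7 × 11.5 = 134.55 kip·in; bending f_b = M/S = 3.661 kip/in.
f_max = √(f_v² + f_b²) = √(0.5571² + 3.661²) = 3.703 kip/in.
r_n/Ω = (1/2.0) × 0.6 × 80 × (0.707 × 0.25) = 4.242 kip/in → adequate.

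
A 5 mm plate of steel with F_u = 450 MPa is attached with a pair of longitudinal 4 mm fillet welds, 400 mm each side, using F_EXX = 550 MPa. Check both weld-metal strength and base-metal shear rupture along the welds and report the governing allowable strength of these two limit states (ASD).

t_e = 0.707 × 4 = 2.828 mm; L = 800 mm.
Weld metal: R_n/Ω = (1/2.0) × 0.6 × 550 × 2.828 × 800 × 10⁻³ = 373.3 kN.
Base metal (shear rupture): R_n/Ω = (1/2.0) × 0.6 × 450 × 5 × 800 × 10⁻³ = 540 kN.
Governing: weld metal.

R_n/Ω ≈ 373 kN (weld metal governs)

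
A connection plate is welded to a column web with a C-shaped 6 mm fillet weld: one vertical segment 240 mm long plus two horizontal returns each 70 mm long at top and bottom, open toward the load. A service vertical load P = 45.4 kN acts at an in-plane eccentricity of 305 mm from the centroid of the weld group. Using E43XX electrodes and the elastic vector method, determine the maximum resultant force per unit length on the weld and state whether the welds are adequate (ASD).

f_max ≈ 613 N/mm; NOT adequate

E43XX → F_EXX = 430 MPa.
Total weld length L_w = 380 mm. Treat welds as unit-width lines.
Centroid: x̄ = 2×70×35 / 380 = 12.89 mm from the vertical weld.
Polar moment about centroid: J = I_x + I_y = [240³/12 + 2×70×120²] + [240×12.89² + 2(70³/12 + 70×22.11²)] = 3333000 mm³.
Direct shear f_v = P/L_w = 45.4×10³ / 380 = 119.5 N/mm (vertical).
Torsion M = P·e = 45.4×10³ × 305 = 13847000 N·mm.
Critical point at (x, y) = (57.11, 120) from centroid. f_tx = M·y/J = 498.5 N/mm; f_ty = M·x/J = 237.2 N/mm.
Resultant f_max = √[f_tx² + (f_v + f_ty)²] = √[498.5² + (119.5 + 237.2)²] = 612.9 N/mm.
Capacity per unit length: r_n/Ω = (1/2.0) × 0.6 × 430 × (0.707 × 6) = 547.2 N/mm.
612.9 > 547.2 → NOT adequate.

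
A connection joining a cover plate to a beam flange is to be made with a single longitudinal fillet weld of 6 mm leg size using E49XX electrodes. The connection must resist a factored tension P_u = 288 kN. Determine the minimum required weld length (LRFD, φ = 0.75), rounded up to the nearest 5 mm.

E49XX → F_EXX = 490 MPa.
Throat t_e = 0.707 × 6 = 4.242 mm.
φr_n = 0.75 × 0.6 × 490 × 4.242 × 10⁻³ = 0.9354 kN/mm.
L_req = P_u / φr_n = 288 / 0.9354 = 307.9 mm total.
Round up → use L = 310 mm.

L = 310 mm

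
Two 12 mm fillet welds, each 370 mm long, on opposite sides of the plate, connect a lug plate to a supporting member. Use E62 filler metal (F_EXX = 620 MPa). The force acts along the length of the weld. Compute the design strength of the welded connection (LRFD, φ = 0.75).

Effective throat t_e = 0.707 × 12 = 8.484 mm.
Total length L = 740 mm; A_we = 8.484 × 740 = 6278 mm².
F_nw = 0.6 F_EXX = 0.6 × 620 = 372 MPa.
φR_n = 0.75 × 372 × 6278 × 10⁻³ = 1752 kN.

φR_n ≈ 1750 kN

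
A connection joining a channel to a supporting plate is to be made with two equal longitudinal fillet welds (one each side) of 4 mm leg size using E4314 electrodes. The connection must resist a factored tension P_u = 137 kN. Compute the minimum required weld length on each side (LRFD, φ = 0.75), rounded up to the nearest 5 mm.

L = 130 mm on each side

E43XX → F_EXX = 430 MPa.
Throat t_e = 0.707 × 4 = 2.828 mm.
φr_n = 0.75 × 0.6 × 430 × 2.828 × 10⁻³ = 0.5472 kN/mm.
L_req = P_u / φr_n = 137 / 0.5472 = 250.4 mm total.
Per side: 250.4 / 2 = 125.2 mm.
Round up → use L = 130 mm on each side.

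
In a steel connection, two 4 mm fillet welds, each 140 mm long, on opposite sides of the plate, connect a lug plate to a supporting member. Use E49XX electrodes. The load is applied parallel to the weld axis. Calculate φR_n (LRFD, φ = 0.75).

φR_n ≈ 175 kN

E49XX → F_EXX = 490 MPa.
Effective throat t_e = 0.707 × 4 = 2.828 mm.
Total length L = 280 mm; A_we = 2.828 × 280 = 791.8 mm².
F_nw = 0.6 F_EXX = 0.6 × 490 = 294 MPa.
φR_n = 0.75 × 294 × 791.8 × 10⁻³ = 174.6 kN.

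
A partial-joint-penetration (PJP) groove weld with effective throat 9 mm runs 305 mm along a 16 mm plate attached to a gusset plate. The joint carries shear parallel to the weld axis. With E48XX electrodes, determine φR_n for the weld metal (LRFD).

E48XX → F_EXX = 480 MPa.
Effective throat (given) t_e = 9 mm.
A_we = 9 × 305 = 2745 mm².
F_nw = 0.6 F_EXX = 288 MPa.
φR_n = 0.75 × 288 × 2745 × 10⁻³ = 592.9 kN.

φR_n ≈ 593 kN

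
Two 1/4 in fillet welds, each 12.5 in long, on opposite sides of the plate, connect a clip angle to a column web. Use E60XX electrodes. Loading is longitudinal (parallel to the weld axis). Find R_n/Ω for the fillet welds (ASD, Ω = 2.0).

R_n/Ω ≈ 79.5 kips

E60XX → F_EXX = 60 ksi.
Effective throat t_e = 0.707 × 0.25 = 0.1767 in.
Total length L = 25 in; A_we = 0.1767 × 25 = 4.419 in².
F_nw = 0.6 F_EXX = 0.6 × 60 = 36 ksi.
R_n = 36 × 4.419 = 159.1 kips; R_n/Ω = 159.1/2.0 = 79.54 kips.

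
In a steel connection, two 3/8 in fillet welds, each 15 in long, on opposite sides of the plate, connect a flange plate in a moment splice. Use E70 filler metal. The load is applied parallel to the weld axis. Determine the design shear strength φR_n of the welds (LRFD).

φR_n ≈ 251 kips

E70XX → F_EXX = 70 ksi.
Effective throat t_e = 0.707 × 0.375 = 0.2651 in.
Total length L = 30 in; A_we = 0.2651 × 30 = 7.954 in².
F_nw = 0.6 F_EXX = 0.6 × 70 = 42 ksi.
φR_n = 0.75 × 42 × 7.954 = 250.5 kips.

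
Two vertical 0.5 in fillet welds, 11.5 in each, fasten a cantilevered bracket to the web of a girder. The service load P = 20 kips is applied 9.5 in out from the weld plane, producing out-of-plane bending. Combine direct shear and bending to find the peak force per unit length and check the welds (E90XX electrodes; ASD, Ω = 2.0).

f_max ≈ 4.4 kip/in; adequate

E90XX → F_EXX = 90 ksi.
L_w = 2 × 11.5 = 23 in; section modulus (unit throat) S = 2 × L²/6 = 44.08 in².
Direct shear f_v = P/L_w = 20/23 = 0.8696 kip/in.
Moment M = P × e = 20 × 9.5 = 190 kip·in; bending f_b = M/S = 4.31 kip/in.
f_max = √(f_v² + f_b²) = √(0.8696² + 4.31²) = 4.397 kip/in.
r_n/Ω = (1/2.0) × 0.6 × 90 × (0.707 × 0.5) = 9.544 kip/in → adequate.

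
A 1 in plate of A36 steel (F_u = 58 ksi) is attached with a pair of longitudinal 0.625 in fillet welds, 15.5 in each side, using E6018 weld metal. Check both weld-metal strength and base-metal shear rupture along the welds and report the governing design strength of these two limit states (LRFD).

E60XX → F_EXX = 60 ksi.
t_e = 0.707 × 0.625 = 0.4419 in; L = 31 in.
Weld metal: φR_n = 0.75 × 0.6 × 60 × 0.4419 × 31 = 369.8 kip.
Base metal (shear rupture): φR_n = 0.75 × 0.6 × 58 × 1 × 31 = 809.1 kip.
Governing: weld metal.

φR_n ≈ 370 kip (weld metal governs)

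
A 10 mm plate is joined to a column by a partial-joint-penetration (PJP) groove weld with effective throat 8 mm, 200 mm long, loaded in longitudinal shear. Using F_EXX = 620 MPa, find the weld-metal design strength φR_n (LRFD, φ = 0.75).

φR_n ≈ 446 kN

Effective throat (given) t_e = 8 mm.
A_we = 8 × 200 = 1600 mm².
F_nw = 0.6 F_EXX = 372 MPa.
φR_n = 0.75 × 372 × 1600 × 10⁻³ = 446.4 kN.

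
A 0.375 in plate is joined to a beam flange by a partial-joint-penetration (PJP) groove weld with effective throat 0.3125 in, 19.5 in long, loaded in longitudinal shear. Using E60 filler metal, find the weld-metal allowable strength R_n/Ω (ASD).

E60XX → F_EXX = 60 ksi.
Effective throat (given) t_e = 0.3125 in.
A_we = 0.3125 × 19.5 = 6.094 in².
F_nw = 0.6 F_EXX = 36 ksi.
R_n/Ω = (36 × 6.094) / 2.0 = 109.7 kip.

R_n/Ω ≈ 110 kip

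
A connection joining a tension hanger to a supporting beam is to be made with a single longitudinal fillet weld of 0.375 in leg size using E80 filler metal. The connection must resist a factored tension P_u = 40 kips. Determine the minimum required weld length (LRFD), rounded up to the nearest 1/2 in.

L = 4.5 in

E80XX → F_EXX = 80 ksi.
Throat t_e = 0.707 × 0.375 = 0.2651 in.
φr_n = 0.75 × 0.6 × 80 × 0.2651 = 9.544 kips/in.
L_req = P_u / φr_n = 40 / 9.544 = 4.191 in total.
Round up → use L = 4.5 in.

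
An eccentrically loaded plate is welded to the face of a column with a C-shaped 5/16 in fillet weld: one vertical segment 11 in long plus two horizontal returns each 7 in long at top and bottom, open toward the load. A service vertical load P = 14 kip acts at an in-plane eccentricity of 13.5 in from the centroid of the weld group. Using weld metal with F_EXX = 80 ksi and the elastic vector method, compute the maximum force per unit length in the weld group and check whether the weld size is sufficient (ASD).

Total weld length L_w = 25 in. Treat welds as unit-width lines.
Centroid: x̄ = 2×7×3.5 / 25 = 1.96 in from the vertical weld.
Polar moment about centroid: J = I_x + I_y = [11³/12 + 2×7×5.5²] + [11×1.96² + 2(7³/12 + 7×1.54²)] = 667 in³.
Direct shear f_v = P/L_w = 14 / 25 = 0.56 kip/in (vertical).
Torsion M = P·e = 14 × 13.5 = 189 kip·in.
Critical point at (x, y) = (5.04, 5.5) from centroid. f_tx = M·y/J = 1.558 kip/in; f_ty = M·x/J = 1.428 kip/in.
Resultant f_max = √[f_tx² + (f_v + f_ty)²] = √[1.558² + (0.56 + 1.428)²] = 2.526 kip/in.
Capacity per unit length: r_n/Ω = (1/2.0) × 0.6 × 80 × (0.707 × 0.3125) = 5.302 kip/in.
2.526 ≤ 5.302 → adequate.

f_max ≈ 2.53 kip/in; adequate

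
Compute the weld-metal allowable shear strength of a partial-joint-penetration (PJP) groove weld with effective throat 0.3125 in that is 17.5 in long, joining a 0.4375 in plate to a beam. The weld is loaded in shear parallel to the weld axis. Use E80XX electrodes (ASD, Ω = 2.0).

E80XX → F_EXX = 80 ksi.
Effective throat (given) t_e = 0.3125 in.
A_we = 0.3125 × 17.5 = 5.469 in².
F_nw = 0.6 F_EXX = 48 ksi.
R_n/Ω = (48 × 5.469) / 2.0 = 131.2 kips.

R_n/Ω ≈ 131 kips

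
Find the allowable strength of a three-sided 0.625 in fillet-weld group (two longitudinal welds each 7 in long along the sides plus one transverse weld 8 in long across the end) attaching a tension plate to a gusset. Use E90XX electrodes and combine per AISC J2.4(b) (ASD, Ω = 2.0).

R_n/Ω ≈ 285 kips

E90XX → F_EXX = 90 ksi.
t_e = 0.707 × 0.625 = 0.4419 in.
R_nwl = 0.6 × 90 × 0.4419 × 14 = 334.1 kips (longitudinal, 2 welds).
R_nwt = 0.6 × 90 × 0.4419 × 8 = 190.9 kips (transverse, base value).
(i) R_nwl + R_nwt = 524.9 kips; (ii) 0.85 R_nwl + 1.5 R_nwt = 570.3 kips.
R_n = max = 570.3 kips [governs: (ii)]; R_n/Ω = 285.1 kips.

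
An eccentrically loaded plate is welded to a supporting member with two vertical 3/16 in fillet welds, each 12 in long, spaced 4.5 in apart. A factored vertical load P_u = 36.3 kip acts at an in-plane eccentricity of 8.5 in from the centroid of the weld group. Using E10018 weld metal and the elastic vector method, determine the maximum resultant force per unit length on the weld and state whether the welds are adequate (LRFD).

f_max ≈ 5.54 kip/in; adequate

E100XX → F_EXX = 100 ksi.
Total weld length L_w = 24 in. Treat welds as unit-width lines.
Polar moment about centroid: J = 2[d³/12 + d(b/2)²] = 2[12³/12 + 12×2.25²] = 409.5 in³.
Direct shear f_v = P/L_w = 36.3 / 24 = 1.512 kip/in (vertical).
Torsion M = P·e = 36.3 × 8.5 = 308.55 kip·in.
Critical point at (x, y) = (2.25, 6) from centroid. f_tx = M·y/J = 4.521 kip/in; f_ty = M·x/J = 1.695 kip/in.
Resultant f_max = √[f_tx² + (f_v + f_ty)²] = √[4.521² + (1.512 + 1.695)²] = 5.543 kip/in.
Capacity per unit length: φr_n = 0.75 × 0.6 × 100 × (0.707 × 0.1875) = 5.965 kip/in.
5.543 ≤ 5.965 → adequate.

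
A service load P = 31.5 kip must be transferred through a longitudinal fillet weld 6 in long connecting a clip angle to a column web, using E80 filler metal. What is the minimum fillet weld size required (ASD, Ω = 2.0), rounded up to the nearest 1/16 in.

E80XX → F_EXX = 80 ksi.
Total weld length L = 6 in.
Required throat t_e = P × Ω / (0.6 F_EXX × L) = 31.5 × 2.0 / (0.6 × 80 × 6) = 0.2188 in.
Required leg w = t_e / 0.707 = 0.3094 in → use 5/16 in.

w = 5/16 in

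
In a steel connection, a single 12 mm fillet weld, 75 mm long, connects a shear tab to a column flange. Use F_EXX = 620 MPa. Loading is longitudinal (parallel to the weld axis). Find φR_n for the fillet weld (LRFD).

φR_n ≈ 178 kN

Effective throat t_e = 0.707 × 12 = 8.484 mm.
Total length L = 75 mm; A_we = 8.484 × 75 = 636.3 mm².
F_nw = 0.6 F_EXX = 0.6 × 620 = 372 MPa.
φR_n = 0.75 × 372 × 636.3 × 10⁻³ = 177.5 kN.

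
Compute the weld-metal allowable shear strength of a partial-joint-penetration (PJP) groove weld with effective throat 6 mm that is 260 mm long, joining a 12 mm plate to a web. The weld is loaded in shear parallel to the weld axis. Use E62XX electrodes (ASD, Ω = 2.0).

R_n/Ω ≈ 290 kN

E62XX → F_EXX = 620 MPa.
Effective throat (given) t_e = 6 mm.
A_we = 6 × 260 = 1560 mm².
F_nw = 0.6 F_EXX = 372 MPa.
R_n/Ω = (372 × 1560) / 2.0 × 10⁻³ = 290.2 kN.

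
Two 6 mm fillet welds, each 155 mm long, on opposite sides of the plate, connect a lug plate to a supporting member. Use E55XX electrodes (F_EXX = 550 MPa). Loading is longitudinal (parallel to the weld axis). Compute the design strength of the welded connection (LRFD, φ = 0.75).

φR_n ≈ 325 kN

Effective throat t_e = 0.707 × 6 = 4.242 mm.
Total length L = 310 mm; A_we = 4.242 × 310 = 1315 mm².
F_nw = 0.6 F_EXX = 0.6 × 550 = 330 MPa.
φR_n = 0.75 × 330 × 1315 × 10⁻³ = 325.5 kN.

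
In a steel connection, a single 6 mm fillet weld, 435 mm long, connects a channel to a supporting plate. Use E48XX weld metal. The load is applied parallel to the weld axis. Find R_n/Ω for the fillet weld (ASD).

E48XX → F_EXX = 480 MPa.
Effective throat t_e = 0.707 × 6 = 4.242 mm.
Total length L = 435 mm; A_we = 4.242 × 435 = 1845 mm².
F_nw = 0.6 F_EXX = 0.6 × 480 = 288 MPa.
R_n = 288 × 1845 × 10⁻³ = 531.4 kN; R_n/Ω = 531.4/2.0 = 265.7 kN.

R_n/Ω ≈ 266 kN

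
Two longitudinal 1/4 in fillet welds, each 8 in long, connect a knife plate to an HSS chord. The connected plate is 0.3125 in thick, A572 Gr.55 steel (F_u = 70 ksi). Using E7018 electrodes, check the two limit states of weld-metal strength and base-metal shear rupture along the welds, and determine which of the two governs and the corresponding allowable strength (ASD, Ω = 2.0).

E70XX → F_EXX = 70 ksi.
t_e = 0.707 × 0.25 = 0.1767 in; L = 16 in.
Weld metal: R_n/Ω = (1/2.0) × 0.6 × 70 × 0.1767 × 16 = 59.39 kips.
Base metal (shear rupture): R_n/Ω = (1/2.0) × 0.6 × 70 × 0.3125 × 16 = 105 kips.
Governing: weld metal.

R_n/Ω ≈ 59.4 kips (weld metal governs)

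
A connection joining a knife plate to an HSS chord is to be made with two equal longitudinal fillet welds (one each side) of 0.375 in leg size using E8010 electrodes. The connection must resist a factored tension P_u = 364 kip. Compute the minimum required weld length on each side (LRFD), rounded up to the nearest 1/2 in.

L = 19.5 in on each side

E80XX → F_EXX = 80 ksi.
Throat t_e = 0.707 × 0.375 = 0.2651 in.
φr_n = 0.75 × 0.6 × 80 × 0.2651 = 9.544 kip/in.
L_req = P_u / φr_n = 364 / 9.544 = 38.14 in total.
Per side: 38.14 / 2 = 19.07 in.
Round up → use L = 19.5 in on each side.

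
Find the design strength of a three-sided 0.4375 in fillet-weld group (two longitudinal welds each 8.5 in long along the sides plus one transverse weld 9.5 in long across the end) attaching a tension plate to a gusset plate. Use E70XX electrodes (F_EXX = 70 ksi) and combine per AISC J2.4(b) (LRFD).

t_e = 0.707 × 0.4375 = 0.3093 in.
R_nwl = 0.6 × 70 × 0.3093 × 17 = 220.8 kips (longitudinal, 2 welds).
R_nwt = 0.6 × 70 × 0.3093 × 9.5 = 123.4 kips (transverse, base value).
(i) R_nwl + R_nwt = 344.3 kips; (ii) 0.85 R_nwl + 1.5 R_nwt = 372.8 kips.
R_n = max = 372.8 kips [governs: (ii)]; φR_n = 279.6 kips.

φR_n ≈ 280 kips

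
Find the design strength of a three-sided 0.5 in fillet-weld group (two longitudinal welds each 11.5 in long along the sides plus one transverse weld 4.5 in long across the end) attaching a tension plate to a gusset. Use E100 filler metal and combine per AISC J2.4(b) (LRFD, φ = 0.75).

φR_n ≈ 437 kip

E100XX → F_EXX = 100 ksi.
t_e = 0.707 × 0.5 = 0.3535 in.
R_nwl = 0.6 × 100 × 0.3535 × 23 = 487.8 kip (longitudinal, 2 welds).
R_nwt = 0.6 × 100 × 0.3535 × 4.5 = 95.44 kip (transverse, base value).
(i) R_nwl + R_nwt = 583.3 kip; (ii) 0.85 R_nwl + 1.5 R_nwt = 557.8 kip.
R_n = max = 583.3 kip [governs: (i)]; φR_n = 437.5 kip.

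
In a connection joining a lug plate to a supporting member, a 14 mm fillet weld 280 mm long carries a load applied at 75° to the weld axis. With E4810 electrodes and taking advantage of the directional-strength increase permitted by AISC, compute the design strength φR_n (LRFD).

E48XX → F_EXX = 480 MPa.
t_e = 0.707 × 14 = 9.898 mm; A_we = 9.898 × 280 = 2771 mm².
Directional factor: 1.0 + 0.5 sin^1.5(75°) = 1.475.
F_nw = 0.6 × 480 × 1.475 = 424.7 MPa.
φR_n = 0.75 × 424.7 × 2771 × 10⁻³ = 882.8 kN.

φR_n ≈ 883 kN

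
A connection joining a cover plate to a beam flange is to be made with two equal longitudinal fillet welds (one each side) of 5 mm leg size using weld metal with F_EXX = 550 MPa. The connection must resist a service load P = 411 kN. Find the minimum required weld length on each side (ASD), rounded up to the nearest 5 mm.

L = 355 mm on each side

Throat t_e = 0.707 × 5 = 3.535 mm.
r_n/Ω = (0.6 × 550 × 3.535) / 2.0 = 583.3 N/mm = 0.5833 kN/mm.
L_req = P / (r_n/Ω) = 411 / 0.5833 = 704.6 mm total.
Per side: 704.6 / 2 = 352.3 mm.
Round up → use L = 355 mm on each side.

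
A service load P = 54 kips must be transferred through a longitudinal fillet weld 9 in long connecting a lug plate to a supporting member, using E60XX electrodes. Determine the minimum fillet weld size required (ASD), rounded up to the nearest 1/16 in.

w = 1/2 in

E60XX → F_EXX = 60 ksi.
Total weld length L = 9 in.
Required throat t_e = P × Ω / (0.6 F_EXX × L) = 54 × 2.0 / (0.6 × 60 × 9) = 0.3333 in.
Required leg w = t_e / 0.707 = 0.4715 in → use 1/2 in.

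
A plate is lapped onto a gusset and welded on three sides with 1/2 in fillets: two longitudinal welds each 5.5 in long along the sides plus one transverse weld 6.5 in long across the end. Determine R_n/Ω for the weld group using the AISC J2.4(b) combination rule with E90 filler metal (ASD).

E90XX → F_EXX = 90 ksi.
t_e = 0.707 × 0.5 = 0.3535 in.
R_nwl = 0.6 × 90 × 0.3535 × 11 = 210 kips (longitudinal, 2 welds).
R_nwt = 0.6 × 90 × 0.3535 × 6.5 = 124.1 kips (transverse, base value).
(i) R_nwl + R_nwt = 334.1 kips; (ii) 0.85 R_nwl + 1.5 R_nwt = 364.6 kips.
R_n = max = 364.6 kips [governs: (ii)]; R_n/Ω = 182.3 kips.

R_n/Ω ≈ 182 kips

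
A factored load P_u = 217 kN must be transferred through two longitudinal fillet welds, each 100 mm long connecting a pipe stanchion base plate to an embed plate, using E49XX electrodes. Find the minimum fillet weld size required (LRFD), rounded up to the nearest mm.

E49XX → F_EXX = 490 MPa.
Total weld length L = 200 mm.
Required throat t_e = P_u / (φ × 0.6 F_EXX × L) = 217 / (0.75 × 0.6 × 490 × 200 × 10⁻³) = 4.921 mm.
Required leg w = t_e / 0.707 = 6.96 mm → use 7 mm.

w = 7 mm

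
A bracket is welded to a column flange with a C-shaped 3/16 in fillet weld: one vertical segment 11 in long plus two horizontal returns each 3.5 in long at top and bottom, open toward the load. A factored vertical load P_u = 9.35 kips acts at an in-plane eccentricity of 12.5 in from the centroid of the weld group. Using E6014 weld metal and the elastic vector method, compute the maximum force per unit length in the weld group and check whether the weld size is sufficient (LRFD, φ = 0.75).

E60XX → F_EXX = 60 ksi.
Total weld length L_w = 18 in. Treat welds as unit-width lines.
Centroid: x̄ = 2×3.5×1.75 / 18 = 0.6806 in from the vertical weld.
Polar moment about centroid: J = I_x + I_y = [11³/12 + 2×3.5×5.5²] + [11×0.6806² + 2(3.5³/12 + 3.5×1.069²)] = 342.9 in³.
Direct shear f_v = P/L_w = 9.35 / 18 = 0.5194 kip/in (vertical).
Torsion M = P·e = 9.35 × 12.5 = 116.88 kip·in.
Critical point at (x, y) = (2.819, 5.5) from centroid. f_tx = M·y/J = 1.875 kip/in; f_ty = M·x/J = 0.961 kip/in.
Resultant f_max = √[f_tx² + (f_v + f_ty)²] = √[1.875² + (0.5194 + 0.961)²] = 2.389 kip/in.
Capacity per unit length: φr_n = 0.75 × 0.6 × 60 × (0.707 × 0.1875) = 3.579 kip/in.
2.389 ≤ 3.579 → adequate.

f_max ≈ 2.39 kip/in; adequate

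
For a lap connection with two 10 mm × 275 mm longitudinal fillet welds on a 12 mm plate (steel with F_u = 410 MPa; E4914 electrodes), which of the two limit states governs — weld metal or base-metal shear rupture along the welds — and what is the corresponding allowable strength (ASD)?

E49XX → F_EXX = 490 MPa.
t_e = 0.707 × 10 = 7.07 mm; L = 550 mm.
Weld metal: R_n/Ω = (1/2.0) × 0.6 × 490 × 7.07 × 550 × 10⁻³ = 571.6 kN.
Base metal (shear rupture): R_n/Ω = (1/2.0) × 0.6 × 410 × 12 × 550 × 10⁻³ = 811.8 kN.
Governing: weld metal.

R_n/Ω ≈ 572 kN (weld metal governs)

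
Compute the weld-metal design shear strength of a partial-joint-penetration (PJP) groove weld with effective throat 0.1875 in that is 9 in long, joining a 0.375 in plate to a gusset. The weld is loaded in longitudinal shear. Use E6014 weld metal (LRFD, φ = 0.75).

E60XX → F_EXX = 60 ksi.
Effective throat (given) t_e = 0.1875 in.
A_we = 0.1875 × 9 = 1.688 in².
F_nw = 0.6 F_EXX = 36 ksi.
φR_n = 0.75 × 36 × 1.688 = 45.56 kip.

φR_n ≈ 45.6 kip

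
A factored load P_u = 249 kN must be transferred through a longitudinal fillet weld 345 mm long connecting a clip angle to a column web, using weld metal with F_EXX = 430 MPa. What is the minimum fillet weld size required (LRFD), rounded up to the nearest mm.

Total weld length L = 345 mm.
Required throat t_e = P_u / (φ × 0.6 F_EXX × L) = 249 / (0.75 × 0.6 × 430 × 345 × 10⁻³) = 3.73 mm.
Required leg w = t_e / 0.707 = 5.276 mm → use 6 mm.

w = 6 mm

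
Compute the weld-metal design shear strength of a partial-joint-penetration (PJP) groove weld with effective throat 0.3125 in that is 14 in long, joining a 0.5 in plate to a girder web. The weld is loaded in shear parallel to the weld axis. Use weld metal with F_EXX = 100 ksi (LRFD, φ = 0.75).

Effective throat (given) t_e = 0.3125 in.
A_we = 0.3125 × 14 = 4.375 in².
F_nw = 0.6 F_EXX = 60 ksi.
φR_n = 0.75 × 60 × 4.375 = 196.9 kips.

φR_n ≈ 197 kips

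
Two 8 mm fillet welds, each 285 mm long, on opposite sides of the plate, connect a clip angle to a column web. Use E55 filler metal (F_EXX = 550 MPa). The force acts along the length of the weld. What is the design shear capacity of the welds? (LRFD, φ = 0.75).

Effective throat t_e = 0.707 × 8 = 5.656 mm.
Total length L = 570 mm; A_we = 5.656 × 570 = 3224 mm².
F_nw = 0.6 F_EXX = 0.6 × 550 = 330 MPa.
φR_n = 0.75 × 330 × 3224 × 10⁻³ = 797.9 kN.

φR_n ≈ 798 kN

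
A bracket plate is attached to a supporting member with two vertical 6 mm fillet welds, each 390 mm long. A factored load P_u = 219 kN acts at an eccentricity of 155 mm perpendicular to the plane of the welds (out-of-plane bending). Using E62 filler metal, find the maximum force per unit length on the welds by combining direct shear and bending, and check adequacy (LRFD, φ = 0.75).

E62XX → F_EXX = 620 MPa.
L_w = 2 × 390 = 780 mm; section modulus (unit throat) S = 2 × L²/6 = 50700 mm².
Direct shear f_v = P/L_w = 219×10³/780 = 280.8 N/mm.
Moment M = P × e = 219×10³ × 155 = 33945000 N·mm; bending f_b = M/S = 669.5 N/mm.
f_max = √(f_v² + f_b²) = √(280.8² + 669.5²) = 726 N/mm.
φr_n = 0.75 × 0.6 × 620 × (0.707 × 6) = 1184 N/mm → adequate.

f_max ≈ 726 N/mm; adequate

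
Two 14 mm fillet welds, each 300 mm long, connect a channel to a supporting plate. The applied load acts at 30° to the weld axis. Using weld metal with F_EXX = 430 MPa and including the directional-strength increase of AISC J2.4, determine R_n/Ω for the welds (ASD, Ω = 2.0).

t_e = 0.707 × 14 = 9.898 mm; A_we = 9.898 × 600 = 5939 mm².
Directional factor: 1.0 + 0.5 sin^1.5(30°) = 1.177.
F_nw = 0.6 × 430 × 1.177 = 303.6 MPa.
R_n/Ω = (303.6 × 5939) / 2.0 × 10⁻³ = 901.5 kN.

R_n/Ω ≈ 902 kN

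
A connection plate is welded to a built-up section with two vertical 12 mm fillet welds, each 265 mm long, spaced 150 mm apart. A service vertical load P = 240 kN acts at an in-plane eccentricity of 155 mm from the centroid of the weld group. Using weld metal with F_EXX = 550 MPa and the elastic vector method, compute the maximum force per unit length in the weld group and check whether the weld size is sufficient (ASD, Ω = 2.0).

f_max ≈ 1220 N/mm; adequate

Total weld length L_w = 530 mm. Treat welds as unit-width lines.
Polar moment about centroid: J = 2[d³/12 + d(b/2)²] = 2[265³/12 + 265×75²] = 6083000 mm³.
Direct shear f_v = P/L_w = 240×10³ / 530 = 452.8 N/mm (vertical).
Torsion M = P·e = 240×10³ × 155 = 37200000 N·mm.
Critical point at (x, y) = (75, 132.5) from centroid. f_tx = M·y/J = 810.3 N/mm; f_ty = M·x/J = 458.7 N/mm.
Resultant f_max = √[f_tx² + (f_v + f_ty)²] = √[810.3² + (452.8 + 458.7)²] = 1220 N/mm.
Capacity per unit length: r_n/Ω = (1/2.0) × 0.6 × 550 × (0.707 × 12) = 1400 N/mm.
1220 ≤ 1400 → adequate.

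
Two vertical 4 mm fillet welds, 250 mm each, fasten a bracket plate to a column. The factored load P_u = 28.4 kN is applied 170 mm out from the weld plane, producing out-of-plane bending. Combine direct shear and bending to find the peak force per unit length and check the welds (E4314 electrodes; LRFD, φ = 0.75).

f_max ≈ 239 N/mm; adequate

E43XX → F_EXX = 430 MPa.
L_w = 2 × 250 = 500 mm; section modulus (unit throat) S = 2 × L²/6 = 20830 mm².
Direct shear f_v = P/L_w = 28.4×10³/500 = 56.8 N/mm.
Moment M = P × e = 28.4×10³ × 170 = 4828000 N·mm; bending f_b = M/S = 231.7 N/mm.
f_max = √(f_v² + f_b²) = √(56.8² + 231.7²) = 238.6 N/mm.
φr_n = 0.75 × 0.6 × 430 × (0.707 × 4) = 547.2 N/mm → adequate.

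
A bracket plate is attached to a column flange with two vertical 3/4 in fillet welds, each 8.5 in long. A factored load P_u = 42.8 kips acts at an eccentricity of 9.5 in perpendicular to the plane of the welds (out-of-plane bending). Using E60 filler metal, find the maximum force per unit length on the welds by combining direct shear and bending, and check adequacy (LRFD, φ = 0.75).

f_max ≈ 17.1 kip/in; NOT adequate

E60XX → F_EXX = 60 ksi.
L_w = 2 × 8.5 = 17 in; section modulus (unit throat) S = 2 × L²/6 = 24.08 in².
Direct shear f_v = P/L_w = 42.8/17 = 2.518 kip/in.
Moment M = P × e = 42.8 × 9.5 = 406.6 kip·in; bending f_b = M/S = 16.88 kip/in.
f_max = √(f_v² + f_b²) = √(2.518² + 16.88²) = 17.07 kip/in.
φr_n = 0.75 × 0.6 × 60 × (0.707 × 0.75) = 14.32 kip/in → NOT adequate.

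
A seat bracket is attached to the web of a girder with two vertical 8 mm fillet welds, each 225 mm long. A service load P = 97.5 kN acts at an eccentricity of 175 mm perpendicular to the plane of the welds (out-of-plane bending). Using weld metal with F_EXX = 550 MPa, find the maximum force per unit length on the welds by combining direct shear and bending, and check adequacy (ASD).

f_max ≈ 1030 N/mm; NOT adequate

L_w = 2 × 225 = 450 mm; section modulus (unit throat) S = 2 × L²/6 = 16880 mm².
Direct shear f_v = P/L_w = 97.5×10³/450 = 216.7 N/mm.
Moment M = P × e = 97.5×10³ × 175 = 17062000 N·mm; bending f_b = M/S = 1011 N/mm.
f_max = √(f_v² + f_b²) = √(216.7² + 1011²) = 1034 N/mm.
r_n/Ω = (1/2.0) × 0.6 × 550 × (0.707 × 8) = 933.2 N/mm → NOT adequate.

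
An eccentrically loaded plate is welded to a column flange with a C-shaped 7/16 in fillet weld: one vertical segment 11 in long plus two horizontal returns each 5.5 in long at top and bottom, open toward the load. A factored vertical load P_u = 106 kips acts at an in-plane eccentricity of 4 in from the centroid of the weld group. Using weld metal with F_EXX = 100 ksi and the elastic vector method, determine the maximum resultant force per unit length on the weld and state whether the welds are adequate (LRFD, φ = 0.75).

Total weld length L_w = 22 in. Treat welds as unit-width lines.
Centroid: x̄ = 2×5.5×2.75 / 22 = 1.375 in from the vertical weld.
Polar moment about centroid: J = I_x + I_y = [11³/12 + 2×5.5×5.5²] + [11×1.375² + 2(5.5³/12 + 5.5×1.375²)] = 513 in³.
Direct shear f_v = P/L_w = 106 / 22 = 4.818 kip/in (vertical).
Torsion M = P·e = 106 × 4 = 424 kip·in.
Critical point at (x, y) = (4.125, 5.5) from centroid. f_tx = M·y/J = 4.546 kip/in; f_ty = M·x/J = 3.409 kip/in.
Resultant f_max = √[f_tx² + (f_v + f_ty)²] = √[4.546² + (4.818 + 3.409)²] = 9.4 kip/in.
Capacity per unit length: φr_n = 0.75 × 0.6 × 100 × (0.707 × 0.4375) = 13.92 kip/in.
9.4 ≤ 13.92 → adequate.

f_max ≈ 9.4 kip/in; adequate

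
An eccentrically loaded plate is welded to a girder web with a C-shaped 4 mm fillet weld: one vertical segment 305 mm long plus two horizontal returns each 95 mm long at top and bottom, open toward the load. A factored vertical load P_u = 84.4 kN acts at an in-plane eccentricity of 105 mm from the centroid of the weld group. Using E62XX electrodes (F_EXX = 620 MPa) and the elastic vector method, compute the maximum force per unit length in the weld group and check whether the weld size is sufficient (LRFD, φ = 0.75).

Total weld length L_w = 495 mm. Treat welds as unit-width lines.
Centroid: x̄ = 2×95×47.5 / 495 = 18.23 mm from the vertical weld.
Polar moment about centroid: J = I_x + I_y = [305³/12 + 2×95×152.5²] + [305×18.23² + 2(95³/12 + 95×29.27²)] = 7190000 mm³.
Direct shear f_v = P/L_w = 84.4×10³ / 495 = 170.5 N/mm (vertical).
Torsion M = P·e = 84.4×10³ × 105 = 8862000 N·mm.
Critical point at (x, y) = (76.77, 152.5) from centroid. f_tx = M·y/J = 188 N/mm; f_ty = M·x/J = 94.62 N/mm.
Resultant f_max = √[f_tx² + (f_v + f_ty)²] = √[188² + (170.5 + 94.62)²] = 325 N/mm.
Capacity per unit length: φr_n = 0.75 × 0.6 × 620 × (0.707 × 4) = 789 N/mm.
325 ≤ 789 → adequate.

f_max ≈ 325 N/mm; adequate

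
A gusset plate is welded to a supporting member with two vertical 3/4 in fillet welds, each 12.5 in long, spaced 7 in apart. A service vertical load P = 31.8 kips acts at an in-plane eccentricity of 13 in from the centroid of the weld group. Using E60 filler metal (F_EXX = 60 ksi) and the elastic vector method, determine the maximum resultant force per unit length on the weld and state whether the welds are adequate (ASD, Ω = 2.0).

Total weld length L_w = 25 in. Treat welds as unit-width lines.
Polar moment about centroid: J = 2[d³/12 + d(b/2)²] = 2[12.5³/12 + 12.5×3.5²] = 631.8 in³.
Direct shear f_v = P/L_w = 31.8 / 25 = 1.272 kip/in (vertical).
Torsion M = P·e = 31.8 × 13 = 413.4 kip·in.
Critical point at (x, y) = (3.5, 6.25) from centroid. f_tx = M·y/J = 4.09 kip/in; f_ty = M·x/J = 2.29 kip/in.
Resultant f_max = √[f_tx² + (f_v + f_ty)²] = √[4.09² + (1.272 + 2.29)²] = 5.424 kip/in.
Capacity per unit length: r_n/Ω = (1/2.0) × 0.6 × 60 × (0.707 × 0.75) = 9.544 kip/in.
5.424 ≤ 9.544 → adequate.

f_max ≈ 5.42 kip/in; adequate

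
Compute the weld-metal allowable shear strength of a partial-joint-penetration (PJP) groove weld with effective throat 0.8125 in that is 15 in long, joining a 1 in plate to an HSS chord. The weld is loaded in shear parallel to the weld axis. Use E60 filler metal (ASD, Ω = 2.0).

R_n/Ω ≈ 219 kips

E60XX → F_EXX = 60 ksi.
Effective throat (given) t_e = 0.8125 in.
A_we = 0.8125 × 15 = 12.19 in².
F_nw = 0.6 F_EXX = 36 ksi.
R_n/Ω = (36 × 12.19) / 2.0 = 219.4 kips.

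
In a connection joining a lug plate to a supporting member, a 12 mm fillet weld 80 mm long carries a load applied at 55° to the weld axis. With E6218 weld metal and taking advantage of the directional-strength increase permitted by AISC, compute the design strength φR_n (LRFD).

φR_n ≈ 260 kN

E62XX → F_EXX = 620 MPa.
t_e = 0.707 × 12 = 8.484 mm; A_we = 8.484 × 80 = 678.7 mm².
Directional factor: 1.0 + 0.5 sin^1.5(55°) = 1.371.
F_nw = 0.6 × 620 × 1.371 = 509.9 MPa.
φR_n = 0.75 × 509.9 × 678.7 × 10⁻³ = 259.6 kN.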